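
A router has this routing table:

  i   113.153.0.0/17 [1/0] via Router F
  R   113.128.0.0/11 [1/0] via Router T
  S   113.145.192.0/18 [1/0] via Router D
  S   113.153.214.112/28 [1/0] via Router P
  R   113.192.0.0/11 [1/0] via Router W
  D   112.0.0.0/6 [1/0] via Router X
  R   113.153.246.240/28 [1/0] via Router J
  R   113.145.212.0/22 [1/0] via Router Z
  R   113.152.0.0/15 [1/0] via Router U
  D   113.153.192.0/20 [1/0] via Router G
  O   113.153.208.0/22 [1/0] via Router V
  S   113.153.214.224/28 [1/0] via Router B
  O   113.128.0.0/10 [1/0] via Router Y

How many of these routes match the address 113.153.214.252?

4

Prefixes containing 113.153.214.252:
  112.0.0.0/6 (112.0.0.0 - 115.255.255.255)
  113.128.0.0/10 (113.128.0.0 - 113.191.255.255)
  113.128.0.0/11 (113.128.0.0 - 113.159.255.255)
  113.152.0.0/15 (113.152.0.0 - 113.153.255.255)
Total matching entries: 4.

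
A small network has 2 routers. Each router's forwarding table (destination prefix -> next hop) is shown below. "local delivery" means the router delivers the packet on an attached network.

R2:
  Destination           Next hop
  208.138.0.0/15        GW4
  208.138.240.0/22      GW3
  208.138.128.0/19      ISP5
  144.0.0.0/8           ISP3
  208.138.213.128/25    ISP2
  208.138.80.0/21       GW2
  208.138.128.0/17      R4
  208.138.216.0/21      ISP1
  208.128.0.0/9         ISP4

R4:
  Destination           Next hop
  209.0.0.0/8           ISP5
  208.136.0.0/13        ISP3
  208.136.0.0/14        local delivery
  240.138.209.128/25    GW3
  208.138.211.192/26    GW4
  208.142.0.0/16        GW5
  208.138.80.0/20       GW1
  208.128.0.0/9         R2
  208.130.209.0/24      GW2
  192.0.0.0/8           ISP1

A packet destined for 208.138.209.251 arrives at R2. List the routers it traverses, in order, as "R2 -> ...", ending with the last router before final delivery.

At R2: longest match for 208.138.209.251 is 208.138.128.0/17 -> R4
At R4: longest match for 208.138.209.251 is 208.136.0.0/14 -> local delivery

R2 -> R4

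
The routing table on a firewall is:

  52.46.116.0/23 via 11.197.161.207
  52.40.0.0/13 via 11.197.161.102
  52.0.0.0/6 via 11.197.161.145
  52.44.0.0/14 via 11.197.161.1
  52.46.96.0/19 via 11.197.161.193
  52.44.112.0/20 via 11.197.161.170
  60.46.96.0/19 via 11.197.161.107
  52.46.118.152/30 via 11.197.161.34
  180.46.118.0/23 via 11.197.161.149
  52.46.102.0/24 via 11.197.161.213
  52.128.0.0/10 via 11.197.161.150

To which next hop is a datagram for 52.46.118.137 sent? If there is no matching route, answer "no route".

11.197.161.193

Routes whose prefix contains 52.46.118.137:
  52.0.0.0/6 (52.0.0.0 - 55.255.255.255) -> 11.197.161.145
  52.40.0.0/13 (52.40.0.0 - 52.47.255.255) -> 11.197.161.102
  52.44.0.0/14 (52.44.0.0 - 52.47.255.255) -> 11.197.161.1
  52.46.96.0/19 (52.46.96.0 - 52.46.127.255) -> 11.197.161.193
More-specific entries that do NOT match:
  52.46.118.152/30 (52.46.118.152 - 52.46.118.155) does not contain 52.46.118.137
  52.46.102.0/24 (52.46.102.0 - 52.46.102.255) does not contain 52.46.118.137
  52.46.116.0/23 (52.46.116.0 - 52.46.117.255) does not contain 52.46.118.137
  180.46.118.0/23 (180.46.118.0 - 180.46.119.255) does not contain 52.46.118.137
  52.44.112.0/20 (52.44.112.0 - 52.44.127.255) does not contain 52.46.118.137
Longest matching prefix is /19 -> next hop 11.197.161.193.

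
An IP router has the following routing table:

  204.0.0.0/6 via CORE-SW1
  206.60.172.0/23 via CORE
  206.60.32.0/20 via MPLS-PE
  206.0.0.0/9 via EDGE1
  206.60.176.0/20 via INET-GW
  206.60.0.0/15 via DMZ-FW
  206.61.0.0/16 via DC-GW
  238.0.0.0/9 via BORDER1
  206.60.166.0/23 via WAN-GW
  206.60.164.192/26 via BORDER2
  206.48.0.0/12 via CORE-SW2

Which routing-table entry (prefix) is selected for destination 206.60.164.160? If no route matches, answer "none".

206.60.0.0/15

Entries matching 206.60.164.160:
  204.0.0.0/6 (204.0.0.0 - 207.255.255.255)
  206.0.0.0/9 (206.0.0.0 - 206.127.255.255)
  206.48.0.0/12 (206.48.0.0 - 206.63.255.255)
  206.60.0.0/15 (206.60.0.0 - 206.61.255.255)
Most specific is 206.60.0.0/15.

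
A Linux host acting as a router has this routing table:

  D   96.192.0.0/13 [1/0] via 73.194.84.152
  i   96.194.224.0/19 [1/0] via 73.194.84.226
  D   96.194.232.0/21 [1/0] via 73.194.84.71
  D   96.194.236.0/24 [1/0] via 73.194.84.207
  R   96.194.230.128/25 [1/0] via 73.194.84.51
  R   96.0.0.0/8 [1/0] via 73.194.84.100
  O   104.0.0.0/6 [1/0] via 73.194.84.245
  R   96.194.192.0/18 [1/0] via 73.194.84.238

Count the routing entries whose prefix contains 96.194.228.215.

Prefixes containing 96.194.228.215:
  96.0.0.0/8 (96.0.0.0 - 96.255.255.255)
  96.192.0.0/13 (96.192.0.0 - 96.199.255.255)
  96.194.192.0/18 (96.194.192.0 - 96.194.255.255)
  96.194.224.0/19 (96.194.224.0 - 96.194.255.255)
Total matching entries: 4.

4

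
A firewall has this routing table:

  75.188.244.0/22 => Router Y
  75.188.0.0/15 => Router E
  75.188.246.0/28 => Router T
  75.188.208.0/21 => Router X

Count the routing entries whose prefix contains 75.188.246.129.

2

Prefixes containing 75.188.246.129:
  75.188.0.0/15 (75.188.0.0 - 75.189.255.255)
  75.188.244.0/22 (75.188.244.0 - 75.188.247.255)
Total matching entries: 2.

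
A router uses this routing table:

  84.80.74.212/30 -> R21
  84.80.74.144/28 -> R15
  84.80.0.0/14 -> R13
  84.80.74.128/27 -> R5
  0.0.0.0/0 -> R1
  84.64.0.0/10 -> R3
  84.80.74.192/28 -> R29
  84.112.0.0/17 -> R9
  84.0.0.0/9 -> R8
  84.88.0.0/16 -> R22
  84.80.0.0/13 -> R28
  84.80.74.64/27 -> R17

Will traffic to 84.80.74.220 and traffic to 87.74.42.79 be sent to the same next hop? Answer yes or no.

84.80.74.220: longest match 84.80.0.0/14 -> R13
87.74.42.79: longest match 0.0.0.0/0 -> R1

no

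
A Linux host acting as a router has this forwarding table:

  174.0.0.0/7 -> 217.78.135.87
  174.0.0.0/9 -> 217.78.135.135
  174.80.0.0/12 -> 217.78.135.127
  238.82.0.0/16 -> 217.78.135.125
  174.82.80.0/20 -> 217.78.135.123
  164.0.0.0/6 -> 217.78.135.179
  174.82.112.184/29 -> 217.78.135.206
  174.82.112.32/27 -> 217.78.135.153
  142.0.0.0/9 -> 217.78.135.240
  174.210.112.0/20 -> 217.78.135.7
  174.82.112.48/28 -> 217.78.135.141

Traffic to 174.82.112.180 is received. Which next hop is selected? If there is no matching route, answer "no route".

Routes whose prefix contains 174.82.112.180:
  174.0.0.0/7 (174.0.0.0 - 175.255.255.255) -> 217.78.135.87
  174.0.0.0/9 (174.0.0.0 - 174.127.255.255) -> 217.78.135.135
  174.80.0.0/12 (174.80.0.0 - 174.95.255.255) -> 217.78.135.127
More-specific entries that do NOT match:
  174.82.112.184/29 (174.82.112.184 - 174.82.112.191) does not contain 174.82.112.180
  174.82.112.48/28 (174.82.112.48 - 174.82.112.63) does not contain 174.82.112.180
  174.82.112.32/27 (174.82.112.32 - 174.82.112.63) does not contain 174.82.112.180
  174.82.80.0/20 (174.82.80.0 - 174.82.95.255) does not contain 174.82.112.180
  174.210.112.0/20 (174.210.112.0 - 174.210.127.255) does not contain 174.82.112.180
  238.82.0.0/16 (238.82.0.0 - 238.82.255.255) does not contain 174.82.112.180
Longest matching prefix is /12 -> next hop 217.78.135.127.

217.78.135.127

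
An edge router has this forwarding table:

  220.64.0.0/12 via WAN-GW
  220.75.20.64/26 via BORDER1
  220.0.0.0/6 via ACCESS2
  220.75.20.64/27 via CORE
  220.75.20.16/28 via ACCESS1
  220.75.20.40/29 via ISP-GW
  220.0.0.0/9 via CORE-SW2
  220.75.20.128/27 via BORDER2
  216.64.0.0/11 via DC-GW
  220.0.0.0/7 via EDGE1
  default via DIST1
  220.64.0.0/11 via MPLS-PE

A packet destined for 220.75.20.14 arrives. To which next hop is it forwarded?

Routes whose prefix contains 220.75.20.14:
  0.0.0.0/0 (default, matches everything) -> DIST1
  220.0.0.0/6 (220.0.0.0 - 223.255.255.255) -> ACCESS2
  220.0.0.0/7 (220.0.0.0 - 221.255.255.255) -> EDGE1
  220.0.0.0/9 (220.0.0.0 - 220.127.255.255) -> CORE-SW2
  220.64.0.0/11 (220.64.0.0 - 220.95.255.255) -> MPLS-PE
  220.64.0.0/12 (220.64.0.0 - 220.79.255.255) -> WAN-GW
More-specific entries that do NOT match:
  220.75.20.40/29 (220.75.20.40 - 220.75.20.47) does not contain 220.75.20.14
  220.75.20.16/28 (220.75.20.16 - 220.75.20.31) does not contain 220.75.20.14
  220.75.20.64/27 (220.75.20.64 - 220.75.20.95) does not contain 220.75.20.14
  220.75.20.128/27 (220.75.20.128 - 220.75.20.159) does not contain 220.75.20.14
  220.75.20.64/26 (220.75.20.64 - 220.75.20.127) does not contain 220.75.20.14
Longest matching prefix is /12 -> next hop WAN-GW.

WAN-GW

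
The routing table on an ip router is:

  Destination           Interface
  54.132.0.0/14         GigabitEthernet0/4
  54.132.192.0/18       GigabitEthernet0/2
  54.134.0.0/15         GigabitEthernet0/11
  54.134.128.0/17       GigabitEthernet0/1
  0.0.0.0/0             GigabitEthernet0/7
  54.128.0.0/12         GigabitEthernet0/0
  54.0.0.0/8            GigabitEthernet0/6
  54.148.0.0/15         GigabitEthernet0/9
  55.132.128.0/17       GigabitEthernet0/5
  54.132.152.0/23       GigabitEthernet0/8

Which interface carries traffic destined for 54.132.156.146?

GigabitEthernet0/4

Routes whose prefix contains 54.132.156.146:
  0.0.0.0/0 (default, matches everything) -> GigabitEthernet0/7
  54.0.0.0/8 (54.0.0.0 - 54.255.255.255) -> GigabitEthernet0/6
  54.128.0.0/12 (54.128.0.0 - 54.143.255.255) -> GigabitEthernet0/0
  54.132.0.0/14 (54.132.0.0 - 54.135.255.255) -> GigabitEthernet0/4
More-specific entries that do NOT match:
  54.132.152.0/23 (54.132.152.0 - 54.132.153.255) does not contain 54.132.156.146
  54.132.192.0/18 (54.132.192.0 - 54.132.255.255) does not contain 54.132.156.146
  54.134.128.0/17 (54.134.128.0 - 54.134.255.255) does not contain 54.132.156.146
  55.132.128.0/17 (55.132.128.0 - 55.132.255.255) does not contain 54.132.156.146
  54.134.0.0/15 (54.134.0.0 - 54.135.255.255) does not contain 54.132.156.146
  54.148.0.0/15 (54.148.0.0 - 54.149.255.255) does not contain 54.132.156.146
Longest matching prefix is /14 -> interface GigabitEthernet0/4.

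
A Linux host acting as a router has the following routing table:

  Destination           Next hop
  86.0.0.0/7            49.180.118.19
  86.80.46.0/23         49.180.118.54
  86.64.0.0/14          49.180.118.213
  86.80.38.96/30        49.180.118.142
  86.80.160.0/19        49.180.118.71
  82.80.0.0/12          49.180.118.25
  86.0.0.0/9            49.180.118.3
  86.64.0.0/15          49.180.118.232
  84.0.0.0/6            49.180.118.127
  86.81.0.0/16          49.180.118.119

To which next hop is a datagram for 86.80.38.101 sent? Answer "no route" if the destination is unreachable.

49.180.118.3

Routes whose prefix contains 86.80.38.101:
  84.0.0.0/6 (84.0.0.0 - 87.255.255.255) -> 49.180.118.127
  86.0.0.0/7 (86.0.0.0 - 87.255.255.255) -> 49.180.118.19
  86.0.0.0/9 (86.0.0.0 - 86.127.255.255) -> 49.180.118.3
More-specific entries that do NOT match:
  86.80.38.96/30 (86.80.38.96 - 86.80.38.99) does not contain 86.80.38.101
  86.80.46.0/23 (86.80.46.0 - 86.80.47.255) does not contain 86.80.38.101
  86.80.160.0/19 (86.80.160.0 - 86.80.191.255) does not contain 86.80.38.101
  86.81.0.0/16 (86.81.0.0 - 86.81.255.255) does not contain 86.80.38.101
  86.64.0.0/15 (86.64.0.0 - 86.65.255.255) does not contain 86.80.38.101
  86.64.0.0/14 (86.64.0.0 - 86.67.255.255) does not contain 86.80.38.101
  82.80.0.0/12 (82.80.0.0 - 82.95.255.255) does not contain 86.80.38.101
Longest matching prefix is /9 -> next hop 49.180.118.3.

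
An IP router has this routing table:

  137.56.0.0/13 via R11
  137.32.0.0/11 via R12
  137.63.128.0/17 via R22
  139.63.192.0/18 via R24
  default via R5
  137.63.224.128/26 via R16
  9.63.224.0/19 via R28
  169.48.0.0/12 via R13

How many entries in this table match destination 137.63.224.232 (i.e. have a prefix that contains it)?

4

Prefixes containing 137.63.224.232:
  0.0.0.0/0 (default, matches everything)
  137.32.0.0/11 (137.32.0.0 - 137.63.255.255)
  137.56.0.0/13 (137.56.0.0 - 137.63.255.255)
  137.63.128.0/17 (137.63.128.0 - 137.63.255.255)
Total matching entries: 4.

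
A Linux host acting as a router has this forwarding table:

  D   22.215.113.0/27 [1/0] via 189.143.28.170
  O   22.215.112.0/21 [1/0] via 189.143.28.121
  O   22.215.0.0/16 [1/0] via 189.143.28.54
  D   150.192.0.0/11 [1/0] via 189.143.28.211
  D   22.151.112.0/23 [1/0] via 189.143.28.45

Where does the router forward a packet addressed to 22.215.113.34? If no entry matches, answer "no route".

Routes whose prefix contains 22.215.113.34:
  22.215.0.0/16 (22.215.0.0 - 22.215.255.255) -> 189.143.28.54
  22.215.112.0/21 (22.215.112.0 - 22.215.119.255) -> 189.143.28.121
More-specific entries that do NOT match:
  22.215.113.0/27 (22.215.113.0 - 22.215.113.31) does not contain 22.215.113.34
  22.151.112.0/23 (22.151.112.0 - 22.151.113.255) does not contain 22.215.113.34
Longest matching prefix is /21 -> next hop 189.143.28.121.

189.143.28.121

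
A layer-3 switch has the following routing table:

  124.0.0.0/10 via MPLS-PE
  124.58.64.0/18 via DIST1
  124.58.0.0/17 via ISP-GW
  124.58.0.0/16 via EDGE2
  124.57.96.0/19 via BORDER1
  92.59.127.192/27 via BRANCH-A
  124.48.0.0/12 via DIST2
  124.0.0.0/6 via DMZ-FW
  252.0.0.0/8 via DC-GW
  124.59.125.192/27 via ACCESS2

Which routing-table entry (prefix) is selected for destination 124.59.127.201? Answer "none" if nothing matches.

124.48.0.0/12

Entries matching 124.59.127.201:
  124.0.0.0/6 (124.0.0.0 - 127.255.255.255)
  124.0.0.0/10 (124.0.0.0 - 124.63.255.255)
  124.48.0.0/12 (124.48.0.0 - 124.63.255.255)
Most specific is 124.48.0.0/12.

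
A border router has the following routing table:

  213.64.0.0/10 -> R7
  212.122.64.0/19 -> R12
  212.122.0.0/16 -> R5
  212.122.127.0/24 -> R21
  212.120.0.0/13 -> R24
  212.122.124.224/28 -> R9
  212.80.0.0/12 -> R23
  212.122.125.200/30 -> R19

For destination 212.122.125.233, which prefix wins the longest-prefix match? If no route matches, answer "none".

Entries matching 212.122.125.233:
  212.120.0.0/13 (212.120.0.0 - 212.127.255.255)
  212.122.0.0/16 (212.122.0.0 - 212.122.255.255)
Most specific is 212.122.0.0/16.

212.122.0.0/16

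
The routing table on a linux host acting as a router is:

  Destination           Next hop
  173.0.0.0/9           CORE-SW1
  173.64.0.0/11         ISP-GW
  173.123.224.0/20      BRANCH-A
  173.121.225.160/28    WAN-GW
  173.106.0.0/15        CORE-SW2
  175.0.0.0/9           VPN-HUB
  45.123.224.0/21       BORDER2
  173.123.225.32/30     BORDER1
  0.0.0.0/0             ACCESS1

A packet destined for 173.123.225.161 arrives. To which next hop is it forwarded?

Routes whose prefix contains 173.123.225.161:
  0.0.0.0/0 (default, matches everything) -> ACCESS1
  173.0.0.0/9 (173.0.0.0 - 173.127.255.255) -> CORE-SW1
  173.123.224.0/20 (173.123.224.0 - 173.123.239.255) -> BRANCH-A
More-specific entries that do NOT match:
  173.123.225.32/30 (173.123.225.32 - 173.123.225.35) does not contain 173.123.225.161
  173.121.225.160/28 (173.121.225.160 - 173.121.225.175) does not contain 173.123.225.161
  45.123.224.0/21 (45.123.224.0 - 45.123.231.255) does not contain 173.123.225.161
Longest matching prefix is /20 -> next hop BRANCH-A.

BRANCH-A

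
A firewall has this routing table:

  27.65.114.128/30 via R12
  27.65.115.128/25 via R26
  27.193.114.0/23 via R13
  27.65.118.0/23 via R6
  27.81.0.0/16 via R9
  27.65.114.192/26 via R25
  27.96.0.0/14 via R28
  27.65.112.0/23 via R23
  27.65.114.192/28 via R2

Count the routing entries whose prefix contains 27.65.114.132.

0

No listed prefix contains 27.65.114.132.
Total matching entries: 0.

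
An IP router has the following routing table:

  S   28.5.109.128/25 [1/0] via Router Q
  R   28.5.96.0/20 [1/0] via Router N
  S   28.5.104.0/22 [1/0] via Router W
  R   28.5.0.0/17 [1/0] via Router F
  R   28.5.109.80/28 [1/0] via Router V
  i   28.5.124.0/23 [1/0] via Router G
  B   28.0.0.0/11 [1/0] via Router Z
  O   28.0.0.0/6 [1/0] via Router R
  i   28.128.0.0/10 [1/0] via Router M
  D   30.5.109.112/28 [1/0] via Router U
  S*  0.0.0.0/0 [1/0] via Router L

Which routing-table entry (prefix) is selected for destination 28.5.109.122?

28.5.96.0/20

Entries matching 28.5.109.122:
  0.0.0.0/0 (default, matches everything)
  28.0.0.0/6 (28.0.0.0 - 31.255.255.255)
  28.0.0.0/11 (28.0.0.0 - 28.31.255.255)
  28.5.0.0/17 (28.5.0.0 - 28.5.127.255)
  28.5.96.0/20 (28.5.96.0 - 28.5.111.255)
Most specific is 28.5.96.0/20.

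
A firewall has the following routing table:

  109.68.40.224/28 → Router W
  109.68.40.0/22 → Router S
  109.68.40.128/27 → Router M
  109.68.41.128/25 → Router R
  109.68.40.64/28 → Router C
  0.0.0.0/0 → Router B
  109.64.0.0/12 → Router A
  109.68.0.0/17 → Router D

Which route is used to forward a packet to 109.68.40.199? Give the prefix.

Entries matching 109.68.40.199:
  0.0.0.0/0 (default, matches everything)
  109.64.0.0/12 (109.64.0.0 - 109.79.255.255)
  109.68.0.0/17 (109.68.0.0 - 109.68.127.255)
  109.68.40.0/22 (109.68.40.0 - 109.68.43.255)
Most specific is 109.68.40.0/22.

109.68.40.0/22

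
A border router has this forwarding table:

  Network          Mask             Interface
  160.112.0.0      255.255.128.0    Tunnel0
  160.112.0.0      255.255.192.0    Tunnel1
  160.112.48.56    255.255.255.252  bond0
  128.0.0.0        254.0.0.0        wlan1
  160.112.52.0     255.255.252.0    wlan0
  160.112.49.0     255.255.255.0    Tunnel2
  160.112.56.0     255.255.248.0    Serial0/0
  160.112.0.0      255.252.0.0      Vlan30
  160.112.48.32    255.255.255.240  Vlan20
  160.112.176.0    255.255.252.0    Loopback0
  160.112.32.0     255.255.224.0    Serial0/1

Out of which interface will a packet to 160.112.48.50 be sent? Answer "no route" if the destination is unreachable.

Routes whose prefix contains 160.112.48.50:
  160.112.0.0/14 (160.112.0.0 - 160.115.255.255) -> Vlan30
  160.112.0.0/17 (160.112.0.0 - 160.112.127.255) -> Tunnel0
  160.112.0.0/18 (160.112.0.0 - 160.112.63.255) -> Tunnel1
  160.112.32.0/19 (160.112.32.0 - 160.112.63.255) -> Serial0/1
More-specific entries that do NOT match:
  160.112.48.56/30 (160.112.48.56 - 160.112.48.59) does not contain 160.112.48.50
  160.112.48.32/28 (160.112.48.32 - 160.112.48.47) does not contain 160.112.48.50
  160.112.49.0/24 (160.112.49.0 - 160.112.49.255) does not contain 160.112.48.50
  160.112.52.0/22 (160.112.52.0 - 160.112.55.255) does not contain 160.112.48.50
  160.112.176.0/22 (160.112.176.0 - 160.112.179.255) does not contain 160.112.48.50
  160.112.56.0/21 (160.112.56.0 - 160.112.63.255) does not contain 160.112.48.50
Longest matching prefix is /19 -> interface Serial0/1.

Serial0/1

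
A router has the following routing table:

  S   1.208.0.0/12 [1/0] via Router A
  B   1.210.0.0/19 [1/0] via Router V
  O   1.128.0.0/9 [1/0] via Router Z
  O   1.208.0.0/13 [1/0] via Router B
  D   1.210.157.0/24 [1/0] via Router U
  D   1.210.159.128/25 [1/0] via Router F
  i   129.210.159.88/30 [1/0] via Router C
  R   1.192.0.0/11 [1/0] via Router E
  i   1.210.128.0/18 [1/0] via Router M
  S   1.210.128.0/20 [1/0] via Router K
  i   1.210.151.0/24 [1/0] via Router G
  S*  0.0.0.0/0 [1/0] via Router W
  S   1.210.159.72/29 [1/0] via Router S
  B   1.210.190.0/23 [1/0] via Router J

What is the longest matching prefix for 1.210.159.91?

1.210.128.0/18

Entries matching 1.210.159.91:
  0.0.0.0/0 (default, matches everything)
  1.128.0.0/9 (1.128.0.0 - 1.255.255.255)
  1.192.0.0/11 (1.192.0.0 - 1.223.255.255)
  1.208.0.0/12 (1.208.0.0 - 1.223.255.255)
  1.208.0.0/13 (1.208.0.0 - 1.215.255.255)
  1.210.128.0/18 (1.210.128.0 - 1.210.191.255)
Most specific is 1.210.128.0/18.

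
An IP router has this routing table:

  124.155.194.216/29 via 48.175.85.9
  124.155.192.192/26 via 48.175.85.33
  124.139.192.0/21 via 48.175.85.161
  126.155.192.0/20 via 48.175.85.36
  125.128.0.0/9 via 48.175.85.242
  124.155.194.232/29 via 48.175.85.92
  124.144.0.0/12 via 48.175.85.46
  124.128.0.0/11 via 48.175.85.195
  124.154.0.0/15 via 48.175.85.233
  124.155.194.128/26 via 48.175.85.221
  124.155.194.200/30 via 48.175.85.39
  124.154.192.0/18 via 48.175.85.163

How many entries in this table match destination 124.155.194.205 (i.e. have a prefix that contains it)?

Prefixes containing 124.155.194.205:
  124.128.0.0/11 (124.128.0.0 - 124.159.255.255)
  124.144.0.0/12 (124.144.0.0 - 124.159.255.255)
  124.154.0.0/15 (124.154.0.0 - 124.155.255.255)
Total matching entries: 3.

3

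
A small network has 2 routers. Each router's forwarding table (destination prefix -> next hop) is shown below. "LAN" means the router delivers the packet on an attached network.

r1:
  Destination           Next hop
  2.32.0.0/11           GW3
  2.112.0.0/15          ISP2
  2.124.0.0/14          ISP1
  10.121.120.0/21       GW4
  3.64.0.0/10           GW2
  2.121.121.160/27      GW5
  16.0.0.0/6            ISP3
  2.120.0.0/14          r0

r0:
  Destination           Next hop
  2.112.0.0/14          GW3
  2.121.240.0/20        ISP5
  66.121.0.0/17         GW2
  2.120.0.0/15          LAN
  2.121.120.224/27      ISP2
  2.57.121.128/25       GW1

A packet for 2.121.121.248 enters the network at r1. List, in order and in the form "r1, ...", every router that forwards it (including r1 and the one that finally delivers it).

r1, r0

At r1: longest match for 2.121.121.248 is 2.120.0.0/14 -> r0
At r0: longest match for 2.121.121.248 is 2.120.0.0/15 -> LAN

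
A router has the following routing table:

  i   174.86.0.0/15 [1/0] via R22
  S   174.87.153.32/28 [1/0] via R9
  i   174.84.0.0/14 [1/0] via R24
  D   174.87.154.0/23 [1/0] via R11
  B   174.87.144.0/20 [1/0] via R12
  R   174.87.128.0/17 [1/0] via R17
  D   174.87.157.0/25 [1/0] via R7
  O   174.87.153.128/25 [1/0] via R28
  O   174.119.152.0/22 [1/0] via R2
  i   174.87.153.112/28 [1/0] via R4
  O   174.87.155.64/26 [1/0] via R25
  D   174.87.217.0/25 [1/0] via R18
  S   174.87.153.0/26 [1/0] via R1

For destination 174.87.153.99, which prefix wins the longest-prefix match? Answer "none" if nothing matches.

174.87.144.0/20

Entries matching 174.87.153.99:
  174.84.0.0/14 (174.84.0.0 - 174.87.255.255)
  174.86.0.0/15 (174.86.0.0 - 174.87.255.255)
  174.87.128.0/17 (174.87.128.0 - 174.87.255.255)
  174.87.144.0/20 (174.87.144.0 - 174.87.159.255)
Most specific is 174.87.144.0/20.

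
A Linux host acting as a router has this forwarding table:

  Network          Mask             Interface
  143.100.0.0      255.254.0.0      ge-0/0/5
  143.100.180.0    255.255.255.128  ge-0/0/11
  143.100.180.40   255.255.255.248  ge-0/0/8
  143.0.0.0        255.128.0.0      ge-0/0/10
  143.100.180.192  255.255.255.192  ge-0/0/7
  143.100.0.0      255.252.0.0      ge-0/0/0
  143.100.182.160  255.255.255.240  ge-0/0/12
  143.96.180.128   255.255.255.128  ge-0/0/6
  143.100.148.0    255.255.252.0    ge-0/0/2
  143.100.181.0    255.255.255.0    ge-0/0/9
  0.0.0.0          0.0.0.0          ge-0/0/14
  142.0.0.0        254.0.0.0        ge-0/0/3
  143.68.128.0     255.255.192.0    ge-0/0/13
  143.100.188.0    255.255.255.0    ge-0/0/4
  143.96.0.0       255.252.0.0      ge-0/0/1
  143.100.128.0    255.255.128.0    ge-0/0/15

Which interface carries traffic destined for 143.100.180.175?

ge-0/0/15

Routes whose prefix contains 143.100.180.175:
  0.0.0.0/0 (default, matches everything) -> ge-0/0/14
  142.0.0.0/7 (142.0.0.0 - 143.255.255.255) -> ge-0/0/3
  143.0.0.0/9 (143.0.0.0 - 143.127.255.255) -> ge-0/0/10
  143.100.0.0/14 (143.100.0.0 - 143.103.255.255) -> ge-0/0/0
  143.100.0.0/15 (143.100.0.0 - 143.101.255.255) -> ge-0/0/5
  143.100.128.0/17 (143.100.128.0 - 143.100.255.255) -> ge-0/0/15
More-specific entries that do NOT match:
  143.100.180.40/29 (143.100.180.40 - 143.100.180.47) does not contain 143.100.180.175
  143.100.182.160/28 (143.100.182.160 - 143.100.182.175) does not contain 143.100.180.175
  143.100.180.192/26 (143.100.180.192 - 143.100.180.255) does not contain 143.100.180.175
  143.100.180.0/25 (143.100.180.0 - 143.100.180.127) does not contain 143.100.180.175
  143.96.180.128/25 (143.96.180.128 - 143.96.180.255) does not contain 143.100.180.175
  143.100.181.0/24 (143.100.181.0 - 143.100.181.255) does not contain 143.100.180.175
  143.100.188.0/24 (143.100.188.0 - 143.100.188.255) does not contain 143.100.180.175
  143.100.148.0/22 (143.100.148.0 - 143.100.151.255) does not contain 143.100.180.175
  143.68.128.0/18 (143.68.128.0 - 143.68.191.255) does not contain 143.100.180.175
Longest matching prefix is /17 -> interface ge-0/0/15.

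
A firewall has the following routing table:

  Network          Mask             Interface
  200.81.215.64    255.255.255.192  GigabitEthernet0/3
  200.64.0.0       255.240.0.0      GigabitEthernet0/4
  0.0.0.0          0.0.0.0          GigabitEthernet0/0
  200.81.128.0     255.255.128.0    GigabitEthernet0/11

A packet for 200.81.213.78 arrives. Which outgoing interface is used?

Routes whose prefix contains 200.81.213.78:
  0.0.0.0/0 (default, matches everything) -> GigabitEthernet0/0
  200.81.128.0/17 (200.81.128.0 - 200.81.255.255) -> GigabitEthernet0/11
More-specific entries that do NOT match:
  200.81.215.64/26 (200.81.215.64 - 200.81.215.127) does not contain 200.81.213.78
Longest matching prefix is /17 -> interface GigabitEthernet0/11.

GigabitEthernet0/11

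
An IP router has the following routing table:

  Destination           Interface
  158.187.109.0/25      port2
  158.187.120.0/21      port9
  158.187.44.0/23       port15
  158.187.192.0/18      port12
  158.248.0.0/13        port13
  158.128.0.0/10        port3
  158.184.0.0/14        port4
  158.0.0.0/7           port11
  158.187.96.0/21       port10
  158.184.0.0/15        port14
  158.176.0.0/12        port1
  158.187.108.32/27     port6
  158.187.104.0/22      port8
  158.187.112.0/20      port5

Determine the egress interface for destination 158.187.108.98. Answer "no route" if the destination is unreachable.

port4

Routes whose prefix contains 158.187.108.98:
  158.0.0.0/7 (158.0.0.0 - 159.255.255.255) -> port11
  158.128.0.0/10 (158.128.0.0 - 158.191.255.255) -> port3
  158.176.0.0/12 (158.176.0.0 - 158.191.255.255) -> port1
  158.184.0.0/14 (158.184.0.0 - 158.187.255.255) -> port4
More-specific entries that do NOT match:
  158.187.108.32/27 (158.187.108.32 - 158.187.108.63) does not contain 158.187.108.98
  158.187.109.0/25 (158.187.109.0 - 158.187.109.127) does not contain 158.187.108.98
  158.187.44.0/23 (158.187.44.0 - 158.187.45.255) does not contain 158.187.108.98
  158.187.104.0/22 (158.187.104.0 - 158.187.107.255) does not contain 158.187.108.98
  158.187.120.0/21 (158.187.120.0 - 158.187.127.255) does not contain 158.187.108.98
  158.187.96.0/21 (158.187.96.0 - 158.187.103.255) does not contain 158.187.108.98
  158.187.112.0/20 (158.187.112.0 - 158.187.127.255) does not contain 158.187.108.98
  158.187.192.0/18 (158.187.192.0 - 158.187.255.255) does not contain 158.187.108.98
  158.184.0.0/15 (158.184.0.0 - 158.185.255.255) does not contain 158.187.108.98
Longest matching prefix is /14 -> interface port4.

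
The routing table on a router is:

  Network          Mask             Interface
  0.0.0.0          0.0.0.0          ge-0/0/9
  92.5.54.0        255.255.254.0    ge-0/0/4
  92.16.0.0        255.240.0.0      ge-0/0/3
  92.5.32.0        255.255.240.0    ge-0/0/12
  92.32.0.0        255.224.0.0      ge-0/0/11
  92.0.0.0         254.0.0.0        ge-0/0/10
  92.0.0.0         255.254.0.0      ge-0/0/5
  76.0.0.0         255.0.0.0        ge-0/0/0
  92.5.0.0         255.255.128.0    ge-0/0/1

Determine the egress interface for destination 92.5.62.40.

ge-0/0/1

Routes whose prefix contains 92.5.62.40:
  0.0.0.0/0 (default, matches everything) -> ge-0/0/9
  92.0.0.0/7 (92.0.0.0 - 93.255.255.255) -> ge-0/0/10
  92.5.0.0/17 (92.5.0.0 - 92.5.127.255) -> ge-0/0/1
More-specific entries that do NOT match:
  92.5.54.0/23 (92.5.54.0 - 92.5.55.255) does not contain 92.5.62.40
  92.5.32.0/20 (92.5.32.0 - 92.5.47.255) does not contain 92.5.62.40
Longest matching prefix is /17 -> interface ge-0/0/1.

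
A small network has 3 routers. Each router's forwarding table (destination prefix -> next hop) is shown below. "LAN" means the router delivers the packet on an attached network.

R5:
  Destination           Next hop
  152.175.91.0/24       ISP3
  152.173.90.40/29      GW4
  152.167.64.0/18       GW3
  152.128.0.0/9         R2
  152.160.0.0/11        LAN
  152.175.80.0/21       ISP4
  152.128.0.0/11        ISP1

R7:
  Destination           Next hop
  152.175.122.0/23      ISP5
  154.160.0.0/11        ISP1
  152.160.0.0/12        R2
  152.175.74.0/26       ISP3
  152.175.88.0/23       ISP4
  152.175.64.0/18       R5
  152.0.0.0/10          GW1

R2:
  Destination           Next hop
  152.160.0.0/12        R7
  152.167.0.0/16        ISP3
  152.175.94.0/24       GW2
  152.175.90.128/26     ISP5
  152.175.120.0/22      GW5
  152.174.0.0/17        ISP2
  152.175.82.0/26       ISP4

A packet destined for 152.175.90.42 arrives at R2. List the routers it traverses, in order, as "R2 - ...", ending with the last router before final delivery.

R2 - R7 - R5

At R2: longest match for 152.175.90.42 is 152.160.0.0/12 -> R7
At R7: longest match for 152.175.90.42 is 152.175.64.0/18 -> R5
At R5: longest match for 152.175.90.42 is 152.160.0.0/11 -> LAN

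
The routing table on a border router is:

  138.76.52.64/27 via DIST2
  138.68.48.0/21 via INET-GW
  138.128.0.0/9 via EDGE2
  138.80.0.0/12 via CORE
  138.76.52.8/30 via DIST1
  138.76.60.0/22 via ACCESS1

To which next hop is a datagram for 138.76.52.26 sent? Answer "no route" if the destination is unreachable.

No entry's prefix contains 138.76.52.26; there is no default route.

no route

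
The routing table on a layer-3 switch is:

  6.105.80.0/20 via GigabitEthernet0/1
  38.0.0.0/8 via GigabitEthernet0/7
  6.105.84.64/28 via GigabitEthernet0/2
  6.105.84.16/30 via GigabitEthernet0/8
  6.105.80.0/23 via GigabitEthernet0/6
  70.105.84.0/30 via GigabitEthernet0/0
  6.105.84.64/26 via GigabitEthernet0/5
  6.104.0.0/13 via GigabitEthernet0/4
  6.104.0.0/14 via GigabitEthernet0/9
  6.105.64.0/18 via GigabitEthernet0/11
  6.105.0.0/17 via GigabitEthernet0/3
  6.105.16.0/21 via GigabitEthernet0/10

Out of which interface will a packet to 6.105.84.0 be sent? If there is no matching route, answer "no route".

GigabitEthernet0/1

Routes whose prefix contains 6.105.84.0:
  6.104.0.0/13 (6.104.0.0 - 6.111.255.255) -> GigabitEthernet0/4
  6.104.0.0/14 (6.104.0.0 - 6.107.255.255) -> GigabitEthernet0/9
  6.105.0.0/17 (6.105.0.0 - 6.105.127.255) -> GigabitEthernet0/3
  6.105.64.0/18 (6.105.64.0 - 6.105.127.255) -> GigabitEthernet0/11
  6.105.80.0/20 (6.105.80.0 - 6.105.95.255) -> GigabitEthernet0/1
More-specific entries that do NOT match:
  6.105.84.16/30 (6.105.84.16 - 6.105.84.19) does not contain 6.105.84.0
  70.105.84.0/30 (70.105.84.0 - 70.105.84.3) does not contain 6.105.84.0
  6.105.84.64/28 (6.105.84.64 - 6.105.84.79) does not contain 6.105.84.0
  6.105.84.64/26 (6.105.84.64 - 6.105.84.127) does not contain 6.105.84.0
  6.105.80.0/23 (6.105.80.0 - 6.105.81.255) does not contain 6.105.84.0
  6.105.16.0/21 (6.105.16.0 - 6.105.23.255) does not contain 6.105.84.0
Longest matching prefix is /20 -> interface GigabitEthernet0/1.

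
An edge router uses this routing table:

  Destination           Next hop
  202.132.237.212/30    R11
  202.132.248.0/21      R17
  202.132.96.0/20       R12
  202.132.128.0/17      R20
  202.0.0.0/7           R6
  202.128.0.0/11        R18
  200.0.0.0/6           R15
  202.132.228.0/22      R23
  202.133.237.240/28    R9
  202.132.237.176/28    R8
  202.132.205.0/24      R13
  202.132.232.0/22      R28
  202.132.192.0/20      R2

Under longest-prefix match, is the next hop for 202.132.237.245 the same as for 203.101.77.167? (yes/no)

202.132.237.245: longest match 202.132.128.0/17 -> R20
203.101.77.167: longest match 202.0.0.0/7 -> R6

no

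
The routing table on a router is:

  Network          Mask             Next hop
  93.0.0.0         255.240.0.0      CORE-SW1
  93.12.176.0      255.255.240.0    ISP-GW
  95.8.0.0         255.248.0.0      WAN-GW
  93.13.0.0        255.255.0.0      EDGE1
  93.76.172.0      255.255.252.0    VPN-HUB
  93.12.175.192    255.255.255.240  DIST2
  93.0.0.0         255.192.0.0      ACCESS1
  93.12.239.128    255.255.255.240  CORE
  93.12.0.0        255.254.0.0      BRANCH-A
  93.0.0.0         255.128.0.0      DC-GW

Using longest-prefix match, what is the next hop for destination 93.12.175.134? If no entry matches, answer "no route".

BRANCH-A

Routes whose prefix contains 93.12.175.134:
  93.0.0.0/9 (93.0.0.0 - 93.127.255.255) -> DC-GW
  93.0.0.0/10 (93.0.0.0 - 93.63.255.255) -> ACCESS1
  93.0.0.0/12 (93.0.0.0 - 93.15.255.255) -> CORE-SW1
  93.12.0.0/15 (93.12.0.0 - 93.13.255.255) -> BRANCH-A
More-specific entries that do NOT match:
  93.12.175.192/28 (93.12.175.192 - 93.12.175.207) does not contain 93.12.175.134
  93.12.239.128/28 (93.12.239.128 - 93.12.239.143) does not contain 93.12.175.134
  93.76.172.0/22 (93.76.172.0 - 93.76.175.255) does not contain 93.12.175.134
  93.12.176.0/20 (93.12.176.0 - 93.12.191.255) does not contain 93.12.175.134
  93.13.0.0/16 (93.13.0.0 - 93.13.255.255) does not contain 93.12.175.134
Longest matching prefix is /15 -> next hop BRANCH-A.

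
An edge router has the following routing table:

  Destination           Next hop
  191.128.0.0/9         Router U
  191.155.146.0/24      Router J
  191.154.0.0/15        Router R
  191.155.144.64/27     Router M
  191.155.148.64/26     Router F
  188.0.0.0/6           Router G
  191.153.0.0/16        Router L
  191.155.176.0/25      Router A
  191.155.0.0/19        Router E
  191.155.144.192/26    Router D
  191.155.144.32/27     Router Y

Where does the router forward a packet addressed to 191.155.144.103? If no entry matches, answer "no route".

Router R

Routes whose prefix contains 191.155.144.103:
  188.0.0.0/6 (188.0.0.0 - 191.255.255.255) -> Router G
  191.128.0.0/9 (191.128.0.0 - 191.255.255.255) -> Router U
  191.154.0.0/15 (191.154.0.0 - 191.155.255.255) -> Router R
More-specific entries that do NOT match:
  191.155.144.64/27 (191.155.144.64 - 191.155.144.95) does not contain 191.155.144.103
  191.155.144.32/27 (191.155.144.32 - 191.155.144.63) does not contain 191.155.144.103
  191.155.148.64/26 (191.155.148.64 - 191.155.148.127) does not contain 191.155.144.103
  191.155.144.192/26 (191.155.144.192 - 191.155.144.255) does not contain 191.155.144.103
  191.155.176.0/25 (191.155.176.0 - 191.155.176.127) does not contain 191.155.144.103
  191.155.146.0/24 (191.155.146.0 - 191.155.146.255) does not contain 191.155.144.103
  191.155.0.0/19 (191.155.0.0 - 191.155.31.255) does not contain 191.155.144.103
  191.153.0.0/16 (191.153.0.0 - 191.153.255.255) does not contain 191.155.144.103
Longest matching prefix is /15 -> next hop Router R.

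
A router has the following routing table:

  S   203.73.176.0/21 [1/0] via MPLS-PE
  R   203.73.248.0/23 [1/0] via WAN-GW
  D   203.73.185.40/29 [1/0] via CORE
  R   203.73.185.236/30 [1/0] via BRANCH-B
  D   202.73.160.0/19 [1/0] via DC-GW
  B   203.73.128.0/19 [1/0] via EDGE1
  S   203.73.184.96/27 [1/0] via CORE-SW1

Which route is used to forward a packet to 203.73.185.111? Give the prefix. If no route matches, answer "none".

203.73.185.111 is outside every listed prefix and there is no default route.

none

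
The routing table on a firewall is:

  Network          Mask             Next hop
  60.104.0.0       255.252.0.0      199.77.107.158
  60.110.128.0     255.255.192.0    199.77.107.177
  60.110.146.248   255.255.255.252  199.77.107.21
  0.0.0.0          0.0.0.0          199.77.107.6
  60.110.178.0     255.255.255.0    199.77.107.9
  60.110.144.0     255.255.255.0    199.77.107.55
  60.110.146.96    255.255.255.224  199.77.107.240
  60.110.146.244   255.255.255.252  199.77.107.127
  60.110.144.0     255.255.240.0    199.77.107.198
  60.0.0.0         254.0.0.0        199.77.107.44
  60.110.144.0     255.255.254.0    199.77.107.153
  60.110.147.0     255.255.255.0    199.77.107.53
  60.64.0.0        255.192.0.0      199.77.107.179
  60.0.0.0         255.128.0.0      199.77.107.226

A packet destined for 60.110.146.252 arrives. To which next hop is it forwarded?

199.77.107.198

Routes whose prefix contains 60.110.146.252:
  0.0.0.0/0 (default, matches everything) -> 199.77.107.6
  60.0.0.0/7 (60.0.0.0 - 61.255.255.255) -> 199.77.107.44
  60.0.0.0/9 (60.0.0.0 - 60.127.255.255) -> 199.77.107.226
  60.64.0.0/10 (60.64.0.0 - 60.127.255.255) -> 199.77.107.179
  60.110.128.0/18 (60.110.128.0 - 60.110.191.255) -> 199.77.107.177
  60.110.144.0/20 (60.110.144.0 - 60.110.159.255) -> 199.77.107.198
More-specific entries that do NOT match:
  60.110.146.248/30 (60.110.146.248 - 60.110.146.251) does not contain 60.110.146.252
  60.110.146.244/30 (60.110.146.244 - 60.110.146.247) does not contain 60.110.146.252
  60.110.146.96/27 (60.110.146.96 - 60.110.146.127) does not contain 60.110.146.252
  60.110.178.0/24 (60.110.178.0 - 60.110.178.255) does not contain 60.110.146.252
  60.110.144.0/24 (60.110.144.0 - 60.110.144.255) does not contain 60.110.146.252
  60.110.147.0/24 (60.110.147.0 - 60.110.147.255) does not contain 60.110.146.252
  60.110.144.0/23 (60.110.144.0 - 60.110.145.255) does not contain 60.110.146.252
Longest matching prefix is /20 -> next hop 199.77.107.198.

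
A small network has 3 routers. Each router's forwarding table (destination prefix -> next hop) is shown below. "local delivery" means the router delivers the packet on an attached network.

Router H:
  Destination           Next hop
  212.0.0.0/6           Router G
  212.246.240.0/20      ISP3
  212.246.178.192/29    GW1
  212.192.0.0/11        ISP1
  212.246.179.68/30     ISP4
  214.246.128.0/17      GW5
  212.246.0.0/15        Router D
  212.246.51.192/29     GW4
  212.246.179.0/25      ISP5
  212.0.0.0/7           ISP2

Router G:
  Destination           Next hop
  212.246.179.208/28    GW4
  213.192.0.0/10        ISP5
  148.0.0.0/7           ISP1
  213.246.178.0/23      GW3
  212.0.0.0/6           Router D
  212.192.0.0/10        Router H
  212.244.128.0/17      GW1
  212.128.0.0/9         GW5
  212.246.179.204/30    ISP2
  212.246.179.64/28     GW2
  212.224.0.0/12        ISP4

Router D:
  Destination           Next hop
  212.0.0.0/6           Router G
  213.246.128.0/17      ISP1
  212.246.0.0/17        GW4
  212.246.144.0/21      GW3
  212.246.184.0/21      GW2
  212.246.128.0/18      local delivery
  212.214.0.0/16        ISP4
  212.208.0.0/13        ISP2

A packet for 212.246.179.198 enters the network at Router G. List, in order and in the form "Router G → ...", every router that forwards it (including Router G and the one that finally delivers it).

At Router G: longest match for 212.246.179.198 is 212.192.0.0/10 -> Router H
At Router H: longest match for 212.246.179.198 is 212.246.0.0/15 -> Router D
At Router D: longest match for 212.246.179.198 is 212.246.128.0/18 -> local delivery

Router G → Router H → Router D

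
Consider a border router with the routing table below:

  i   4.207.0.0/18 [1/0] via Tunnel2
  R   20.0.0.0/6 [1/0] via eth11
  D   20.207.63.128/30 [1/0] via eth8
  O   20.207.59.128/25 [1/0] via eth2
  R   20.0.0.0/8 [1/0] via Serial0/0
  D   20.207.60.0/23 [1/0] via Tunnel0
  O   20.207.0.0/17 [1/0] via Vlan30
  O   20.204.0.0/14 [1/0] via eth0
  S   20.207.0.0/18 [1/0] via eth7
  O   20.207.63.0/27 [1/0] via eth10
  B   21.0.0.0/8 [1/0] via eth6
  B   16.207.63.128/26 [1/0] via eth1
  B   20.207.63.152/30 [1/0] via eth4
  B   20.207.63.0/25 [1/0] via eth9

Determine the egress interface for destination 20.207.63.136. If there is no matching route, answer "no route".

Routes whose prefix contains 20.207.63.136:
  20.0.0.0/6 (20.0.0.0 - 23.255.255.255) -> eth11
  20.0.0.0/8 (20.0.0.0 - 20.255.255.255) -> Serial0/0
  20.204.0.0/14 (20.204.0.0 - 20.207.255.255) -> eth0
  20.207.0.0/17 (20.207.0.0 - 20.207.127.255) -> Vlan30
  20.207.0.0/18 (20.207.0.0 - 20.207.63.255) -> eth7
More-specific entries that do NOT match:
  20.207.63.128/30 (20.207.63.128 - 20.207.63.131) does not contain 20.207.63.136
  20.207.63.152/30 (20.207.63.152 - 20.207.63.155) does not contain 20.207.63.136
  20.207.63.0/27 (20.207.63.0 - 20.207.63.31) does not contain 20.207.63.136
  16.207.63.128/26 (16.207.63.128 - 16.207.63.191) does not contain 20.207.63.136
  20.207.59.128/25 (20.207.59.128 - 20.207.59.255) does not contain 20.207.63.136
  20.207.63.0/25 (20.207.63.0 - 20.207.63.127) does not contain 20.207.63.136
  20.207.60.0/23 (20.207.60.0 - 20.207.61.255) does not contain 20.207.63.136
Longest matching prefix is /18 -> interface eth7.

eth7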